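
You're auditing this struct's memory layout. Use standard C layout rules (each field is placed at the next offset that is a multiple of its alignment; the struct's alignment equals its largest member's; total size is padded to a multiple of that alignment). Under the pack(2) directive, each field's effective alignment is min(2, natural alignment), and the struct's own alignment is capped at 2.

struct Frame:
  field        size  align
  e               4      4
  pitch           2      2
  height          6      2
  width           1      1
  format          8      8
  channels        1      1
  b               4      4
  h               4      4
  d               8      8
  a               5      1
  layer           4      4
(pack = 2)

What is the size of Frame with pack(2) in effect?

50

0..4  e  (4B, 2-aligned)
4..6  pitch  (2B, 2-aligned)
6..12  height  (6B, 2-aligned)
12..13  width  (1B, 1-aligned)
13..14  -- padding (1B)
14..22  format  (8B, 2-aligned)
22..23  channels  (1B, 1-aligned)
23..24  -- padding (1B)
24..28  b  (4B, 2-aligned)
28..32  h  (4B, 2-aligned)
32..40  d  (8B, 2-aligned)
40..45  a  (5B, 1-aligned)
45..46  -- padding (1B)
46..50  layer  (4B, 2-aligned)
sizeof = 50, alignof = 2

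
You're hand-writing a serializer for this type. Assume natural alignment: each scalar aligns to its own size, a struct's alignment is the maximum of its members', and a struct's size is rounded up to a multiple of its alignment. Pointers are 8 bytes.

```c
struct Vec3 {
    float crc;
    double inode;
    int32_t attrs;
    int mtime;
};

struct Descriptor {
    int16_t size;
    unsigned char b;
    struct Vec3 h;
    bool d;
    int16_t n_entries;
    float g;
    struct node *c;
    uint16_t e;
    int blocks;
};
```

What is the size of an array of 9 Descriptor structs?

Vec3: @0: crc [4B, align 4] → 4; +4 pad (align 8); @8: inode [8B, align 8] → 16; @16: attrs [4B, align 4] → 20; @20: mtime [4B, align 4] → 24; size 24, align 8
@0: size [2B, align 2] → 2
@2: b [1B, align 1] → 3
+5 pad (align 8)
@8: h [24B, align 8] → 32
@32: d [1B, align 1] → 33
+1 pad (align 2)
@34: n_entries [2B, align 2] → 36
@36: g [4B, align 4] → 40
@40: c [8B, align 8] → 48
@48: e [2B, align 2] → 50
+2 pad (align 4)
@52: blocks [4B, align 4] → 56
size 56, align 8
array of 9: 9 × 56 = 504

504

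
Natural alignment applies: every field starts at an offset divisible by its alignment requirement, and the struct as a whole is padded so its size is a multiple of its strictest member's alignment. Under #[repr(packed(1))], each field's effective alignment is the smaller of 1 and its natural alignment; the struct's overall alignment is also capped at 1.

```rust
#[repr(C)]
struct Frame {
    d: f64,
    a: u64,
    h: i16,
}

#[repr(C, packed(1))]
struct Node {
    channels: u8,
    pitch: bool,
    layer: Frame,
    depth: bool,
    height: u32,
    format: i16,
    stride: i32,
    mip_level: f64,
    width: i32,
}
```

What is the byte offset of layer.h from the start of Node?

18

Frame: @0: d [8B, align 8] → 8; @8: a [8B, align 8] → 16; @16: h [2B, align 2] → 18; +6 tail pad (align 8); size 24, align 8
@0: channels [1B, align 1] → 1
@1: pitch [1B, align 1] → 2
@2: layer [24B, align 1] → 26
within Frame: h at 16
2 + 16 = 18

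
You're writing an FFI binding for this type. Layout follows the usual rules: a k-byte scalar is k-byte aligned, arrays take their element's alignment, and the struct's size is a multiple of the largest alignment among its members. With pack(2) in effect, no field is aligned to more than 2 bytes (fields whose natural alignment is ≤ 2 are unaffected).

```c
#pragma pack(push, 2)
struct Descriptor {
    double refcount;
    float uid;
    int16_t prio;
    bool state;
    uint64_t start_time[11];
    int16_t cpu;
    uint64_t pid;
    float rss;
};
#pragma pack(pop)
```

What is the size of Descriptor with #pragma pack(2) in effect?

118

refcount at 0 (size 8, align 2) → ends 8
uid at 8 (size 4, align 2) → ends 12
prio at 12 (size 2, align 2) → ends 14
state at 14 (size 1, align 1) → ends 15
pad 1 to align 2 for start_time
start_time at 16 (size 88, align 2) → ends 104
cpu at 104 (size 2, align 2) → ends 106
pid at 106 (size 8, align 2) → ends 114
rss at 114 (size 4, align 2) → ends 118
total 118 bytes, alignment 2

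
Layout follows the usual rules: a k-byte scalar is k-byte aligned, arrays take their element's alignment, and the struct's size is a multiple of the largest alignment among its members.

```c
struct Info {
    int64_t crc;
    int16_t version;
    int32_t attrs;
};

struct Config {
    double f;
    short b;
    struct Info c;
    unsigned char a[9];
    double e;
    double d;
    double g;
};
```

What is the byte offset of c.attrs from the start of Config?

Info: 0..8  crc  (8B, 8-aligned); 8..10  version  (2B, 2-aligned); 10..12  -- padding (2B); 12..16  attrs  (4B, 4-aligned); sizeof = 16, alignof = 8
0..8  f  (8B, 8-aligned)
8..10  b  (2B, 2-aligned)
10..16  -- padding (6B)
16..32  c  (16B, 8-aligned)
within Info: attrs at 12
16 + 12 = 28

28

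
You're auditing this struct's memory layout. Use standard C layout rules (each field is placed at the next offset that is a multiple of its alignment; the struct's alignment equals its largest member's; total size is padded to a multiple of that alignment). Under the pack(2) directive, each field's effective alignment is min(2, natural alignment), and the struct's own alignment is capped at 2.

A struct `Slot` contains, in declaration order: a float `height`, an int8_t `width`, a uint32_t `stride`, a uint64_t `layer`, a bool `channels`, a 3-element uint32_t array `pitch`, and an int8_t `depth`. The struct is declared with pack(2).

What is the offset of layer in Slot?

height at 0 (size 4, align 2) → ends 4
width at 4 (size 1, align 1) → ends 5
pad 1 to align 2 for stride
stride at 6 (size 4, align 2) → ends 10
layer at 10 (size 8, align 2) → ends 18

10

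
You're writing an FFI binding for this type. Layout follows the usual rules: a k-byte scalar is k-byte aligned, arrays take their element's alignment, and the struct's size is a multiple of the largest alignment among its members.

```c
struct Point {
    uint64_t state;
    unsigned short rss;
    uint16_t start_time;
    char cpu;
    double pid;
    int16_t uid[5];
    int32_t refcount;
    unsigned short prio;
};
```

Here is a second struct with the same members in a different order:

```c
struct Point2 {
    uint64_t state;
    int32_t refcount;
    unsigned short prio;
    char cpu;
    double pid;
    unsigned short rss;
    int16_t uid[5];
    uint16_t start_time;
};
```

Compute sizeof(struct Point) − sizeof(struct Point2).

8

state at 0 (size 8, align 8) → ends 8
rss at 8 (size 2, align 2) → ends 10
start_time at 10 (size 2, align 2) → ends 12
cpu at 12 (size 1, align 1) → ends 13
pad 3 to align 8 for pid
pid at 16 (size 8, align 8) → ends 24
uid at 24 (size 10, align 2) → ends 34
pad 2 to align 4 for refcount
refcount at 36 (size 4, align 4) → ends 40
prio at 40 (size 2, align 2) → ends 42
tail pad 6 to reach multiple of 8
total 48 bytes, alignment 8
— Point2 —
state at 0 (size 8, align 8) → ends 8
refcount at 8 (size 4, align 4) → ends 12
prio at 12 (size 2, align 2) → ends 14
cpu at 14 (size 1, align 1) → ends 15
pad 1 to align 8 for pid
pid at 16 (size 8, align 8) → ends 24
rss at 24 (size 2, align 2) → ends 26
uid at 26 (size 10, align 2) → ends 36
start_time at 36 (size 2, align 2) → ends 38
tail pad 2 to reach multiple of 8
total 40 bytes, alignment 8
48 − 40 = 8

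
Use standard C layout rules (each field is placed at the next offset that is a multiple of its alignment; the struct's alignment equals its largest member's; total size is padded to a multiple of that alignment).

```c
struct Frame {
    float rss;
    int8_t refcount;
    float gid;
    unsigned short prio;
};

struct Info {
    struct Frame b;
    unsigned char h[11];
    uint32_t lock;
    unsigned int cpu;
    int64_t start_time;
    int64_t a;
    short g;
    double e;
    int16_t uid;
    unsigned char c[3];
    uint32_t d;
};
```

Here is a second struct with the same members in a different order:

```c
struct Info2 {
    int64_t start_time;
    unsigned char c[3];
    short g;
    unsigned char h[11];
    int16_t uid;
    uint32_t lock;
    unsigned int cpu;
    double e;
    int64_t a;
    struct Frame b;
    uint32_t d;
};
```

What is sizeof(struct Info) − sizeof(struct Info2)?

Frame: @0: rss [4B, align 4] → 4; @4: refcount [1B, align 1] → 5; +3 pad (align 4); @8: gid [4B, align 4] → 12; @12: prio [2B, align 2] → 14; +2 tail pad (align 4); size 16, align 4
@0: b [16B, align 4] → 16
@16: h [11B, align 1] → 27
+1 pad (align 4)
@28: lock [4B, align 4] → 32
@32: cpu [4B, align 4] → 36
+4 pad (align 8)
@40: start_time [8B, align 8] → 48
@48: a [8B, align 8] → 56
@56: g [2B, align 2] → 58
+6 pad (align 8)
@64: e [8B, align 8] → 72
@72: uid [2B, align 2] → 74
@74: c [3B, align 1] → 77
+3 pad (align 4)
@80: d [4B, align 4] → 84
+4 tail pad (align 8)
size 88, align 8
— Info2 —
@0: start_time [8B, align 8] → 8
@8: c [3B, align 1] → 11
+1 pad (align 2)
@12: g [2B, align 2] → 14
@14: h [11B, align 1] → 25
+1 pad (align 2)
@26: uid [2B, align 2] → 28
@28: lock [4B, align 4] → 32
@32: cpu [4B, align 4] → 36
+4 pad (align 8)
@40: e [8B, align 8] → 48
@48: a [8B, align 8] → 56
@56: b [16B, align 4] → 72
@72: d [4B, align 4] → 76
+4 tail pad (align 8)
size 80, align 8
88 − 80 = 8

8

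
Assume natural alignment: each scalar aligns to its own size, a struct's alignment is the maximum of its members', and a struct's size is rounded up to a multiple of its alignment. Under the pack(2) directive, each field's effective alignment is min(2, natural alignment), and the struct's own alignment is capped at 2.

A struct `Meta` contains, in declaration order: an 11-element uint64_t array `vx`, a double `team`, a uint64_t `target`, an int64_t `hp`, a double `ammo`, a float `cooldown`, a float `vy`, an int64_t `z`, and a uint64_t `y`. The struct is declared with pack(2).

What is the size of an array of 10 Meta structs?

1440

0..88  vx  (88B, 2-aligned)
88..96  team  (8B, 2-aligned)
96..104  target  (8B, 2-aligned)
104..112  hp  (8B, 2-aligned)
112..120  ammo  (8B, 2-aligned)
120..124  cooldown  (4B, 2-aligned)
124..128  vy  (4B, 2-aligned)
128..136  z  (8B, 2-aligned)
136..144  y  (8B, 2-aligned)
sizeof = 144, alignof = 2
array of 10: 10 × 144 = 1440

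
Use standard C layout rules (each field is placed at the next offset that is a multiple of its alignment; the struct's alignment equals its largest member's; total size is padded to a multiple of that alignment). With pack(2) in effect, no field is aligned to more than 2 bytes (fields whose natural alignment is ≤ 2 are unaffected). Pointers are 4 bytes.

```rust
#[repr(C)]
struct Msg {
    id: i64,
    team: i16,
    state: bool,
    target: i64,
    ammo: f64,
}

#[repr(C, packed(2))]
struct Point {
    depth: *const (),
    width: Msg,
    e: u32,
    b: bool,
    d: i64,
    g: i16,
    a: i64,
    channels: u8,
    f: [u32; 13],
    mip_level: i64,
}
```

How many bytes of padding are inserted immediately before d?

1

Msg: @0: id [8B, align 8] → 8; @8: team [2B, align 2] → 10; @10: state [1B, align 1] → 11; +5 pad (align 8); @16: target [8B, align 8] → 24; @24: ammo [8B, align 8] → 32; size 32, align 8
@0: depth [4B, align 2] → 4
@4: width [32B, align 2] → 36
@36: e [4B, align 2] → 40
@40: b [1B, align 1] → 41
+1 pad (align 2)
@42: d [8B, align 2] → 50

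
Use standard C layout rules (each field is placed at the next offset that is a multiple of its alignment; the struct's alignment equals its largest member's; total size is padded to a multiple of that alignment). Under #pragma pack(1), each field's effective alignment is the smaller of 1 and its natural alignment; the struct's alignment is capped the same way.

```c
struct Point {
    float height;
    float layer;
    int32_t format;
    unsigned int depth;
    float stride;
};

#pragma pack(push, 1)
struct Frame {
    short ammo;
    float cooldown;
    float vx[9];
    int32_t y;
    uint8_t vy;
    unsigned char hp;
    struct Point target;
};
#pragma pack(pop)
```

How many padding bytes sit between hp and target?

0

Point: 0..4  height  (4B, 4-aligned); 4..8  layer  (4B, 4-aligned); 8..12  format  (4B, 4-aligned); 12..16  depth  (4B, 4-aligned); 16..20  stride  (4B, 4-aligned); sizeof = 20, alignof = 4
0..2  ammo  (2B, 1-aligned)
2..6  cooldown  (4B, 1-aligned)
6..42  vx  (36B, 1-aligned)
42..46  y  (4B, 1-aligned)
46..47  vy  (1B, 1-aligned)
47..48  hp  (1B, 1-aligned)
48..68  target  (20B, 1-aligned)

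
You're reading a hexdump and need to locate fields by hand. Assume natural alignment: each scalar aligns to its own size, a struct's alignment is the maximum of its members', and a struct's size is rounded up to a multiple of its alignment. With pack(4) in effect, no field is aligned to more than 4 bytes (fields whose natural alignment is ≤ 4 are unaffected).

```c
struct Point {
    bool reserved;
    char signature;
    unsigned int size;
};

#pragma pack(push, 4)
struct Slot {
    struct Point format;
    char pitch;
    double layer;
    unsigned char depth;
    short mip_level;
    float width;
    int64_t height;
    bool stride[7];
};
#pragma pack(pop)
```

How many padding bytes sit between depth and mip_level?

1

Point: @0: reserved [1B, align 1] → 1; @1: signature [1B, align 1] → 2; +2 pad (align 4); @4: size [4B, align 4] → 8; size 8, align 4
@0: format [8B, align 4] → 8
@8: pitch [1B, align 1] → 9
+3 pad (align 4)
@12: layer [8B, align 4] → 20
@20: depth [1B, align 1] → 21
+1 pad (align 2)
@22: mip_level [2B, align 2] → 24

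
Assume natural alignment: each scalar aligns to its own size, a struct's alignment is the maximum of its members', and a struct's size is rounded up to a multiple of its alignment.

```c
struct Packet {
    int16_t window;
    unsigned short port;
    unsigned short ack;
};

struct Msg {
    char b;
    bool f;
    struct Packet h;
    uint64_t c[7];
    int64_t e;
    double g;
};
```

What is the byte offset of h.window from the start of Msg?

2

Packet: 0..2  window  (2B, 2-aligned); 2..4  port  (2B, 2-aligned); 4..6  ack  (2B, 2-aligned); sizeof = 6, alignof = 2
0..1  b  (1B, 1-aligned)
1..2  f  (1B, 1-aligned)
2..8  h  (6B, 2-aligned)
within Packet: window at 0
2 + 0 = 2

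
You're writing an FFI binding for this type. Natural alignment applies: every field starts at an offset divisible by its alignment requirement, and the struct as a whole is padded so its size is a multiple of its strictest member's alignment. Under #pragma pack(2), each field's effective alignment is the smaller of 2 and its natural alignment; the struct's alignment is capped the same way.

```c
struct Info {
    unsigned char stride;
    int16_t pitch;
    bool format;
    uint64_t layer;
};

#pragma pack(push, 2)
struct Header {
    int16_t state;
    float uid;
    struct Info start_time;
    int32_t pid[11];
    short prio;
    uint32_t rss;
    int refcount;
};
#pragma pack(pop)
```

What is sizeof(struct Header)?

Info: @0: stride [1B, align 1] → 1; +1 pad (align 2); @2: pitch [2B, align 2] → 4; @4: format [1B, align 1] → 5; +3 pad (align 8); @8: layer [8B, align 8] → 16; size 16, align 8
@0: state [2B, align 2] → 2
@2: uid [4B, align 2] → 6
@6: start_time [16B, align 2] → 22
@22: pid [44B, align 2] → 66
@66: prio [2B, align 2] → 68
@68: rss [4B, align 2] → 72
@72: refcount [4B, align 2] → 76
size 76, align 2

76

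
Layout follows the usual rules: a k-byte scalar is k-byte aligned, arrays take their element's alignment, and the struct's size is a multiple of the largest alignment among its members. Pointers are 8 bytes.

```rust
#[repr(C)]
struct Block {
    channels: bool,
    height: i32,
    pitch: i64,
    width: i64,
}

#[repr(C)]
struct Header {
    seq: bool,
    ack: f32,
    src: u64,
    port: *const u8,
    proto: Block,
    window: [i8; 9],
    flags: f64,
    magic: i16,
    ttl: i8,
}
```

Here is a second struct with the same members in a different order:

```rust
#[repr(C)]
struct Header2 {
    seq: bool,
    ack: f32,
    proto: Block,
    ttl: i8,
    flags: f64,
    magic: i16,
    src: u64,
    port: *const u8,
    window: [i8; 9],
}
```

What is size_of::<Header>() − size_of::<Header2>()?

Block: 0..1  channels  (1B, 1-aligned); 1..4  -- padding (3B); 4..8  height  (4B, 4-aligned); 8..16  pitch  (8B, 8-aligned); 16..24  width  (8B, 8-aligned); sizeof = 24, alignof = 8
0..1  seq  (1B, 1-aligned)
1..4  -- padding (3B)
4..8  ack  (4B, 4-aligned)
8..16  src  (8B, 8-aligned)
16..24  port  (8B, 8-aligned)
24..48  proto  (24B, 8-aligned)
48..57  window  (9B, 1-aligned)
57..64  -- padding (7B)
64..72  flags  (8B, 8-aligned)
72..74  magic  (2B, 2-aligned)
74..75  ttl  (1B, 1-aligned)
75..80  -- tail padding (5B)
sizeof = 80, alignof = 8
— Header2 —
0..1  seq  (1B, 1-aligned)
1..4  -- padding (3B)
4..8  ack  (4B, 4-aligned)
8..32  proto  (24B, 8-aligned)
32..33  ttl  (1B, 1-aligned)
33..40  -- padding (7B)
40..48  flags  (8B, 8-aligned)
48..50  magic  (2B, 2-aligned)
50..56  -- padding (6B)
56..64  src  (8B, 8-aligned)
64..72  port  (8B, 8-aligned)
72..81  window  (9B, 1-aligned)
81..88  -- tail padding (7B)
sizeof = 88, alignof = 8
80 − 88 = -8

-8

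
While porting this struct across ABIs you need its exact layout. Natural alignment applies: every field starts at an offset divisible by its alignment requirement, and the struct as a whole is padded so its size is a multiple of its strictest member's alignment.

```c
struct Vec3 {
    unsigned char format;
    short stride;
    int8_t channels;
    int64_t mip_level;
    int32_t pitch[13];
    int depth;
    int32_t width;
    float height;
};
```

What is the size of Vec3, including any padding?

0..1  format  (1B, 1-aligned)
1..2  -- padding (1B)
2..4  stride  (2B, 2-aligned)
4..5  channels  (1B, 1-aligned)
5..8  -- padding (3B)
8..16  mip_level  (8B, 8-aligned)
16..68  pitch  (52B, 4-aligned)
68..72  depth  (4B, 4-aligned)
72..76  width  (4B, 4-aligned)
76..80  height  (4B, 4-aligned)
sizeof = 80, alignof = 8

80 bytes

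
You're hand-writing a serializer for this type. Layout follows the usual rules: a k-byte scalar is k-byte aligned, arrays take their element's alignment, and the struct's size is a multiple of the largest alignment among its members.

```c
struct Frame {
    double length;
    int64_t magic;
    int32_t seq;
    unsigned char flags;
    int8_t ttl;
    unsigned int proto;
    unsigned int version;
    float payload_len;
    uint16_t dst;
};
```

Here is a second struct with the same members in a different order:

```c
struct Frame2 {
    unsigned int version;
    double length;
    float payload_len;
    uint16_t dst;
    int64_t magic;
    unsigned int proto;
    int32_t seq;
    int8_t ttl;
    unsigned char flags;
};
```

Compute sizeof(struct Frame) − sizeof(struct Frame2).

-8

length at 0 (size 8, align 8) → ends 8
magic at 8 (size 8, align 8) → ends 16
seq at 16 (size 4, align 4) → ends 20
flags at 20 (size 1, align 1) → ends 21
ttl at 21 (size 1, align 1) → ends 22
pad 2 to align 4 for proto
proto at 24 (size 4, align 4) → ends 28
version at 28 (size 4, align 4) → ends 32
payload_len at 32 (size 4, align 4) → ends 36
dst at 36 (size 2, align 2) → ends 38
tail pad 2 to reach multiple of 8
total 40 bytes, alignment 8
— Frame2 —
version at 0 (size 4, align 4) → ends 4
pad 4 to align 8 for length
length at 8 (size 8, align 8) → ends 16
payload_len at 16 (size 4, align 4) → ends 20
dst at 20 (size 2, align 2) → ends 22
pad 2 to align 8 for magic
magic at 24 (size 8, align 8) → ends 32
proto at 32 (size 4, align 4) → ends 36
seq at 36 (size 4, align 4) → ends 40
ttl at 40 (size 1, align 1) → ends 41
flags at 41 (size 1, align 1) → ends 42
tail pad 6 to reach multiple of 8
total 48 bytes, alignment 8
40 − 48 = -8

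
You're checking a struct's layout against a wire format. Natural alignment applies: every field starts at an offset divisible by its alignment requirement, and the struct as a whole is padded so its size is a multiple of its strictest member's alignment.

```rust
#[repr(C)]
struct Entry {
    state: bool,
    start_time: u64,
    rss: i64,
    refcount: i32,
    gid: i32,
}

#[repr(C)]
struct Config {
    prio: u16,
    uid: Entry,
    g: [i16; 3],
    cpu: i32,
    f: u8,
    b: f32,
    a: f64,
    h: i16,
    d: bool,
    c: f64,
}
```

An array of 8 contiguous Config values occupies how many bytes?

704

Entry: state at 0 (size 1, align 1) → ends 1; pad 7 to align 8 for start_time; start_time at 8 (size 8, align 8) → ends 16; rss at 16 (size 8, align 8) → ends 24; refcount at 24 (size 4, align 4) → ends 28; gid at 28 (size 4, align 4) → ends 32; total 32 bytes, alignment 8
prio at 0 (size 2, align 2) → ends 2
pad 6 to align 8 for uid
uid at 8 (size 32, align 8) → ends 40
g at 40 (size 6, align 2) → ends 46
pad 2 to align 4 for cpu
cpu at 48 (size 4, align 4) → ends 52
f at 52 (size 1, align 1) → ends 53
pad 3 to align 4 for b
b at 56 (size 4, align 4) → ends 60
pad 4 to align 8 for a
a at 64 (size 8, align 8) → ends 72
h at 72 (size 2, align 2) → ends 74
d at 74 (size 1, align 1) → ends 75
pad 5 to align 8 for c
c at 80 (size 8, align 8) → ends 88
total 88 bytes, alignment 8
array of 8: 8 × 88 = 704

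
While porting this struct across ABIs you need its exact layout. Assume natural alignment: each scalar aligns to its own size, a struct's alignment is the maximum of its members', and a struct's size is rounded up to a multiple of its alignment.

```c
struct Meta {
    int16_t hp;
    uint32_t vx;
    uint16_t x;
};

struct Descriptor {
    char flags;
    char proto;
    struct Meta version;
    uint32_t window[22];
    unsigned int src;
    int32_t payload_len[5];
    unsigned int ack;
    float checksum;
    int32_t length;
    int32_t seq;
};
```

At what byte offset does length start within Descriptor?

136

Meta: hp at 0 (size 2, align 2) → ends 2; pad 2 to align 4 for vx; vx at 4 (size 4, align 4) → ends 8; x at 8 (size 2, align 2) → ends 10; tail pad 2 to reach multiple of 4; total 12 bytes, alignment 4
flags at 0 (size 1, align 1) → ends 1
proto at 1 (size 1, align 1) → ends 2
pad 2 to align 4 for version
version at 4 (size 12, align 4) → ends 16
window at 16 (size 88, align 4) → ends 104
src at 104 (size 4, align 4) → ends 108
payload_len at 108 (size 20, align 4) → ends 128
ack at 128 (size 4, align 4) → ends 132
checksum at 132 (size 4, align 4) → ends 136
length at 136 (size 4, align 4) → ends 140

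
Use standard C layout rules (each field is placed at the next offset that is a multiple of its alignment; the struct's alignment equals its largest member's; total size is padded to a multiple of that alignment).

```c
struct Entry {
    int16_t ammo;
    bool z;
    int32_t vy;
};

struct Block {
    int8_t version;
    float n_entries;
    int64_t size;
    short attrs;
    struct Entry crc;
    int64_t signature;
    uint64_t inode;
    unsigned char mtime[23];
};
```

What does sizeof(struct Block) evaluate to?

Entry: 0..2  ammo  (2B, 2-aligned); 2..3  z  (1B, 1-aligned); 3..4  -- padding (1B); 4..8  vy  (4B, 4-aligned); sizeof = 8, alignof = 4
0..1  version  (1B, 1-aligned)
1..4  -- padding (3B)
4..8  n_entries  (4B, 4-aligned)
8..16  size  (8B, 8-aligned)
16..18  attrs  (2B, 2-aligned)
18..20  -- padding (2B)
20..28  crc  (8B, 4-aligned)
28..32  -- padding (4B)
32..40  signature  (8B, 8-aligned)
40..48  inode  (8B, 8-aligned)
48..71  mtime  (23B, 1-aligned)
71..72  -- tail padding (1B)
sizeof = 72, alignof = 8

72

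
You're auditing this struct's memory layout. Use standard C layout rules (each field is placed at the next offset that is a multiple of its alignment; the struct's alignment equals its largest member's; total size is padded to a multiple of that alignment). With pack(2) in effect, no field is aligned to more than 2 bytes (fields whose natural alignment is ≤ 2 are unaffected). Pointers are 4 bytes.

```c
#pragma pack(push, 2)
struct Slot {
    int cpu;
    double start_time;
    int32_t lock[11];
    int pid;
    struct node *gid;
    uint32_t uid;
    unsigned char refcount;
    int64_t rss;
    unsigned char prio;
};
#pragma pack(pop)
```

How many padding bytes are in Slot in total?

0..4  cpu  (4B, 2-aligned)
4..12  start_time  (8B, 2-aligned)
12..56  lock  (44B, 2-aligned)
56..60  pid  (4B, 2-aligned)
60..64  gid  (4B, 2-aligned)
64..68  uid  (4B, 2-aligned)
68..69  refcount  (1B, 1-aligned)
69..70  -- padding (1B)
70..78  rss  (8B, 2-aligned)
78..79  prio  (1B, 1-aligned)
79..80  -- tail padding (1B)
sizeof = 80, alignof = 2
data bytes 78, size 80 → padding 2

2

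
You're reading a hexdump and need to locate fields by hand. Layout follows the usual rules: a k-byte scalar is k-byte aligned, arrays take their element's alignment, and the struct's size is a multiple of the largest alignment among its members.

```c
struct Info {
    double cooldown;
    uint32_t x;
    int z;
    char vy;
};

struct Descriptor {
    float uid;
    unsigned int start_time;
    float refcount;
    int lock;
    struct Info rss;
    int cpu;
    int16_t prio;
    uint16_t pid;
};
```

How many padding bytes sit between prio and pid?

Info: cooldown at 0 (size 8, align 8) → ends 8; x at 8 (size 4, align 4) → ends 12; z at 12 (size 4, align 4) → ends 16; vy at 16 (size 1, align 1) → ends 17; tail pad 7 to reach multiple of 8; total 24 bytes, alignment 8
uid at 0 (size 4, align 4) → ends 4
start_time at 4 (size 4, align 4) → ends 8
refcount at 8 (size 4, align 4) → ends 12
lock at 12 (size 4, align 4) → ends 16
rss at 16 (size 24, align 8) → ends 40
cpu at 40 (size 4, align 4) → ends 44
prio at 44 (size 2, align 2) → ends 46
pid at 46 (size 2, align 2) → ends 48

0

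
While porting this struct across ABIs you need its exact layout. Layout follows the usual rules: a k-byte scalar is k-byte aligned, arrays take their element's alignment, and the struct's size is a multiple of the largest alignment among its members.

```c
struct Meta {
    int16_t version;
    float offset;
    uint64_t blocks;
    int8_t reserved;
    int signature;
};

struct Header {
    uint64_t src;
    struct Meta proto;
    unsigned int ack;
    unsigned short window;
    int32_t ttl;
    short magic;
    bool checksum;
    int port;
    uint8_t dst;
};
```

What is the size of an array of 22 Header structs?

1232

Meta: version at 0 (size 2, align 2) → ends 2; pad 2 to align 4 for offset; offset at 4 (size 4, align 4) → ends 8; blocks at 8 (size 8, align 8) → ends 16; reserved at 16 (size 1, align 1) → ends 17; pad 3 to align 4 for signature; signature at 20 (size 4, align 4) → ends 24; total 24 bytes, alignment 8
src at 0 (size 8, align 8) → ends 8
proto at 8 (size 24, align 8) → ends 32
ack at 32 (size 4, align 4) → ends 36
window at 36 (size 2, align 2) → ends 38
pad 2 to align 4 for ttl
ttl at 40 (size 4, align 4) → ends 44
magic at 44 (size 2, align 2) → ends 46
checksum at 46 (size 1, align 1) → ends 47
pad 1 to align 4 for port
port at 48 (size 4, align 4) → ends 52
dst at 52 (size 1, align 1) → ends 53
tail pad 3 to reach multiple of 8
total 56 bytes, alignment 8
array of 22: 22 × 56 = 1232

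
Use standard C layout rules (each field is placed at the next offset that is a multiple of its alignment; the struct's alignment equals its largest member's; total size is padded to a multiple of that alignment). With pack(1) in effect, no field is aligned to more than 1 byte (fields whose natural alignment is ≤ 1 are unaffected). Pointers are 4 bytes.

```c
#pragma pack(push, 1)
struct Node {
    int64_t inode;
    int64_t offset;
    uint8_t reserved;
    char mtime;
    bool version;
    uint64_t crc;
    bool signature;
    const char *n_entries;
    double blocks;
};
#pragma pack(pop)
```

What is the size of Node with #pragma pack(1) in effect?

inode at 0 (size 8, align 1) → ends 8
offset at 8 (size 8, align 1) → ends 16
reserved at 16 (size 1, align 1) → ends 17
mtime at 17 (size 1, align 1) → ends 18
version at 18 (size 1, align 1) → ends 19
crc at 19 (size 8, align 1) → ends 27
signature at 27 (size 1, align 1) → ends 28
n_entries at 28 (size 4, align 1) → ends 32
blocks at 32 (size 8, align 1) → ends 40
total 40 bytes, alignment 1

40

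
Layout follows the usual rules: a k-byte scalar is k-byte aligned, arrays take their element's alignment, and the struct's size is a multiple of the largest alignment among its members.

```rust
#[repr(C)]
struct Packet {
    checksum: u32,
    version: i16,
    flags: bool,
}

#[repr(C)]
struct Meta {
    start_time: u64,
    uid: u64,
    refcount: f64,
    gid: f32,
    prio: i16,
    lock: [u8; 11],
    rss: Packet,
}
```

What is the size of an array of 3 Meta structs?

168

Packet: checksum at 0 (size 4, align 4) → ends 4; version at 4 (size 2, align 2) → ends 6; flags at 6 (size 1, align 1) → ends 7; tail pad 1 to reach multiple of 4; total 8 bytes, alignment 4
start_time at 0 (size 8, align 8) → ends 8
uid at 8 (size 8, align 8) → ends 16
refcount at 16 (size 8, align 8) → ends 24
gid at 24 (size 4, align 4) → ends 28
prio at 28 (size 2, align 2) → ends 30
lock at 30 (size 11, align 1) → ends 41
pad 3 to align 4 for rss
rss at 44 (size 8, align 4) → ends 52
tail pad 4 to reach multiple of 8
total 56 bytes, alignment 8
array of 3: 3 × 56 = 168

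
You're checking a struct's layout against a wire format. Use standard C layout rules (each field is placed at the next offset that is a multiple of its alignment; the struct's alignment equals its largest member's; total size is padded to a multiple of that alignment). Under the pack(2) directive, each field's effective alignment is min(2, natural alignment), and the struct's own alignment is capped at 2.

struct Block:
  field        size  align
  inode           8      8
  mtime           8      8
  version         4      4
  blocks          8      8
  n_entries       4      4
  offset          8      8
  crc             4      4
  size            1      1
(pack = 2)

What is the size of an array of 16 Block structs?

@0: inode [8B, align 2] → 8
@8: mtime [8B, align 2] → 16
@16: version [4B, align 2] → 20
@20: blocks [8B, align 2] → 28
@28: n_entries [4B, align 2] → 32
@32: offset [8B, align 2] → 40
@40: crc [4B, align 2] → 44
@44: size [1B, align 1] → 45
+1 tail pad (align 2)
size 46, align 2
array of 16: 16 × 46 = 736

736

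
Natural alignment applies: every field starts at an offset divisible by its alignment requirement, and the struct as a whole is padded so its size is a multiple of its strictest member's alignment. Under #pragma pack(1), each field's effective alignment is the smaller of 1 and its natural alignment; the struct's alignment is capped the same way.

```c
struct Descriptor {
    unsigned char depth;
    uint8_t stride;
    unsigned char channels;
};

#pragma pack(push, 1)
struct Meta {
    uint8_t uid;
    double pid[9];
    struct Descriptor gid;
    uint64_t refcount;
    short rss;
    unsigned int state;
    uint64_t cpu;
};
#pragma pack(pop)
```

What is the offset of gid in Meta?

73

Descriptor: depth at 0 (size 1, align 1) → ends 1; stride at 1 (size 1, align 1) → ends 2; channels at 2 (size 1, align 1) → ends 3; total 3 bytes, alignment 1
uid at 0 (size 1, align 1) → ends 1
pid at 1 (size 72, align 1) → ends 73
gid at 73 (size 3, align 1) → ends 76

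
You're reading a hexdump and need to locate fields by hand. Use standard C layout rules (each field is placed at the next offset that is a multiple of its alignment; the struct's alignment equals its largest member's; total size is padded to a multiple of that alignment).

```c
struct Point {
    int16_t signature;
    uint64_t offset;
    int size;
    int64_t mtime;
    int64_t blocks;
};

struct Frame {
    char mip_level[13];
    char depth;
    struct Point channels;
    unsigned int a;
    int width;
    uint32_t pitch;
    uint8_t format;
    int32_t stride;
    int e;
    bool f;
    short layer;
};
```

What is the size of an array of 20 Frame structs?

1760

Point: @0: signature [2B, align 2] → 2; +6 pad (align 8); @8: offset [8B, align 8] → 16; @16: size [4B, align 4] → 20; +4 pad (align 8); @24: mtime [8B, align 8] → 32; @32: blocks [8B, align 8] → 40; size 40, align 8
@0: mip_level [13B, align 1] → 13
@13: depth [1B, align 1] → 14
+2 pad (align 8)
@16: channels [40B, align 8] → 56
@56: a [4B, align 4] → 60
@60: width [4B, align 4] → 64
@64: pitch [4B, align 4] → 68
@68: format [1B, align 1] → 69
+3 pad (align 4)
@72: stride [4B, align 4] → 76
@76: e [4B, align 4] → 80
@80: f [1B, align 1] → 81
+1 pad (align 2)
@82: layer [2B, align 2] → 84
+4 tail pad (align 8)
size 88, align 8
array of 20: 20 × 88 = 1760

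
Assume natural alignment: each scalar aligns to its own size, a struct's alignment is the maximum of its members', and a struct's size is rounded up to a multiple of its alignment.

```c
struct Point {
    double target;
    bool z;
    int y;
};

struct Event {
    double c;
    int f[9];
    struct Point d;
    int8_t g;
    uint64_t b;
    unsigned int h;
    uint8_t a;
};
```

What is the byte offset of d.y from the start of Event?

60

Point: 0..8  target  (8B, 8-aligned); 8..9  z  (1B, 1-aligned); 9..12  -- padding (3B); 12..16  y  (4B, 4-aligned); sizeof = 16, alignof = 8
0..8  c  (8B, 8-aligned)
8..44  f  (36B, 4-aligned)
44..48  -- padding (4B)
48..64  d  (16B, 8-aligned)
within Point: y at 12
48 + 12 = 60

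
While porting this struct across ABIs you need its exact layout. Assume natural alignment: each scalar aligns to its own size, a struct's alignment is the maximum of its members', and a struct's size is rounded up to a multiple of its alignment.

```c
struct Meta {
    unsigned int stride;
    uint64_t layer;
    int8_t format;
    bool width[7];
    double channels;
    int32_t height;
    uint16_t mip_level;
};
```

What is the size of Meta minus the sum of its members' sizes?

6

0..4  stride  (4B, 4-aligned)
4..8  -- padding (4B)
8..16  layer  (8B, 8-aligned)
16..17  format  (1B, 1-aligned)
17..24  width  (7B, 1-aligned)
24..32  channels  (8B, 8-aligned)
32..36  height  (4B, 4-aligned)
36..38  mip_level  (2B, 2-aligned)
38..40  -- tail padding (2B)
sizeof = 40, alignof = 8
data bytes 34, size 40 → padding 6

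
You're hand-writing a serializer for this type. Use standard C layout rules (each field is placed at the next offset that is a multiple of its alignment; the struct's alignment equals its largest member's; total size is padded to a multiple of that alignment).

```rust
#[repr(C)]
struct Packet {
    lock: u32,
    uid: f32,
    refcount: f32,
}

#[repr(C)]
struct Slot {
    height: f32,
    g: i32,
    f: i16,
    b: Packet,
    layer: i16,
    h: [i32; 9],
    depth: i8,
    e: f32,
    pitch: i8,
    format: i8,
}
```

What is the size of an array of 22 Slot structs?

1672

Packet: @0: lock [4B, align 4] → 4; @4: uid [4B, align 4] → 8; @8: refcount [4B, align 4] → 12; size 12, align 4
@0: height [4B, align 4] → 4
@4: g [4B, align 4] → 8
@8: f [2B, align 2] → 10
+2 pad (align 4)
@12: b [12B, align 4] → 24
@24: layer [2B, align 2] → 26
+2 pad (align 4)
@28: h [36B, align 4] → 64
@64: depth [1B, align 1] → 65
+3 pad (align 4)
@68: e [4B, align 4] → 72
@72: pitch [1B, align 1] → 73
@73: format [1B, align 1] → 74
+2 tail pad (align 4)
size 76, align 4
array of 22: 22 × 76 = 1672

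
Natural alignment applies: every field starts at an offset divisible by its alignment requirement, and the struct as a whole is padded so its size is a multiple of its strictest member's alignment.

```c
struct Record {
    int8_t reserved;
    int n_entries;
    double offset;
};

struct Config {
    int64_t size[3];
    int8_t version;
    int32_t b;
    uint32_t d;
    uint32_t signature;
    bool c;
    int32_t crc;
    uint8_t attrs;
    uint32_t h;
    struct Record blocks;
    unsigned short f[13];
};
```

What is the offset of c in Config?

Record: 0..1  reserved  (1B, 1-aligned); 1..4  -- padding (3B); 4..8  n_entries  (4B, 4-aligned); 8..16  offset  (8B, 8-aligned); sizeof = 16, alignof = 8
0..24  size  (24B, 8-aligned)
24..25  version  (1B, 1-aligned)
25..28  -- padding (3B)
28..32  b  (4B, 4-aligned)
32..36  d  (4B, 4-aligned)
36..40  signature  (4B, 4-aligned)
40..41  c  (1B, 1-aligned)

40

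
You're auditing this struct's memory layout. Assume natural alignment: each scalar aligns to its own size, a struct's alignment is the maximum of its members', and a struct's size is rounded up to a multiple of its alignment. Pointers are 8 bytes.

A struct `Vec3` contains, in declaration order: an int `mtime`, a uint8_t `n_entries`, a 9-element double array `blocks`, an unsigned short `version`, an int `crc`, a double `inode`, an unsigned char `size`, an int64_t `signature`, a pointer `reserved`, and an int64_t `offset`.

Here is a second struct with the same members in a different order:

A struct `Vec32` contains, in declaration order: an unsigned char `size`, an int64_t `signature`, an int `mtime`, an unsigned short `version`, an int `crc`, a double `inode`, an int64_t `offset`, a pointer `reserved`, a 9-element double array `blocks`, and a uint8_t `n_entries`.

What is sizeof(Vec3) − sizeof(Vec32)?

mtime at 0 (size 4, align 4) → ends 4
n_entries at 4 (size 1, align 1) → ends 5
pad 3 to align 8 for blocks
blocks at 8 (size 72, align 8) → ends 80
version at 80 (size 2, align 2) → ends 82
pad 2 to align 4 for crc
crc at 84 (size 4, align 4) → ends 88
inode at 88 (size 8, align 8) → ends 96
size at 96 (size 1, align 1) → ends 97
pad 7 to align 8 for signature
signature at 104 (size 8, align 8) → ends 112
reserved at 112 (size 8, align 8) → ends 120
offset at 120 (size 8, align 8) → ends 128
total 128 bytes, alignment 8
— Vec32 —
size at 0 (size 1, align 1) → ends 1
pad 7 to align 8 for signature
signature at 8 (size 8, align 8) → ends 16
mtime at 16 (size 4, align 4) → ends 20
version at 20 (size 2, align 2) → ends 22
pad 2 to align 4 for crc
crc at 24 (size 4, align 4) → ends 28
pad 4 to align 8 for inode
inode at 32 (size 8, align 8) → ends 40
offset at 40 (size 8, align 8) → ends 48
reserved at 48 (size 8, align 8) → ends 56
blocks at 56 (size 72, align 8) → ends 128
n_entries at 128 (size 1, align 1) → ends 129
tail pad 7 to reach multiple of 8
total 136 bytes, alignment 8
128 − 136 = -8

-8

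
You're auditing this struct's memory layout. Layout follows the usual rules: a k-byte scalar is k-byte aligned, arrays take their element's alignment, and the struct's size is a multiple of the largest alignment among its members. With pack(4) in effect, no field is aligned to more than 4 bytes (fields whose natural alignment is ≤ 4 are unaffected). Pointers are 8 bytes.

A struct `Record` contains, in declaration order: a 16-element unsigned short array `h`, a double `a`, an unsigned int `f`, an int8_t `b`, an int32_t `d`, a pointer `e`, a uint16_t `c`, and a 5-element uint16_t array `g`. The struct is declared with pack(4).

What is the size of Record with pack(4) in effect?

72

0..32  h  (32B, 2-aligned)
32..40  a  (8B, 4-aligned)
40..44  f  (4B, 4-aligned)
44..45  b  (1B, 1-aligned)
45..48  -- padding (3B)
48..52  d  (4B, 4-aligned)
52..60  e  (8B, 4-aligned)
60..62  c  (2B, 2-aligned)
62..72  g  (10B, 2-aligned)
sizeof = 72, alignof = 4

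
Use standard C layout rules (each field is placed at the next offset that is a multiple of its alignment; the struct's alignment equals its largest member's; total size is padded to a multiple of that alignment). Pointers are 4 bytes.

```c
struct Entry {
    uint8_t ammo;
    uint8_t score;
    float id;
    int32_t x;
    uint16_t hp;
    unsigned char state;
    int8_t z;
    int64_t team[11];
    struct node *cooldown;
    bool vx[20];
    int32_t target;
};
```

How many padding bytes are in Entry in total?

@0: ammo [1B, align 1] → 1
@1: score [1B, align 1] → 2
+2 pad (align 4)
@4: id [4B, align 4] → 8
@8: x [4B, align 4] → 12
@12: hp [2B, align 2] → 14
@14: state [1B, align 1] → 15
@15: z [1B, align 1] → 16
@16: team [88B, align 8] → 104
@104: cooldown [4B, align 4] → 108
@108: vx [20B, align 1] → 128
@128: target [4B, align 4] → 132
+4 tail pad (align 8)
size 136, align 8
data bytes 130, size 136 → padding 6

6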